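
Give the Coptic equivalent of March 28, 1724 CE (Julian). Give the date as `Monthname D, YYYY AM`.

Julian Day Number of the source date = 2350836.
Converting JDN 2350836 to the Coptic calendar gives 2 Parmouti 1440 AM.

Parmouti 2, 1440 AM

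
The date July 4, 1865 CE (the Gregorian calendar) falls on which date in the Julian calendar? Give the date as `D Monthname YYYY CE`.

At this point the Julian calendar is 12 days behind the Gregorian.
4 July 1865 Gregorian − 12 days → 22 June 1865 Julian.

22 June 1865 CE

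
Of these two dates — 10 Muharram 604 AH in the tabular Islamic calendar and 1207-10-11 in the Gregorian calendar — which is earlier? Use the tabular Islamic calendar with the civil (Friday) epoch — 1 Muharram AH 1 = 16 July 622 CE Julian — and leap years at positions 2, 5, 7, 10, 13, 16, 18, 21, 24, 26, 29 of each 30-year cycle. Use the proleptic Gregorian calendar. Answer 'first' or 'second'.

first

The two dates have Julian Day Numbers 2162132 and 2162191 respectively.
Since 2162132 < 2162191, the first date comes first.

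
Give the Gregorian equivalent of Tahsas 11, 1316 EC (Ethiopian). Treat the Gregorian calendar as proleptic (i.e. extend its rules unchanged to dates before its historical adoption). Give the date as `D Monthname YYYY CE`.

Julian Day Number of the source date = 2204625.
Converting JDN 2204625 to the Gregorian calendar gives 16 December 1323 CE.

16 December 1323 CE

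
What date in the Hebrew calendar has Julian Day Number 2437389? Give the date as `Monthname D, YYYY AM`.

Nisan 13, 5721 AM

The Gregorian equivalent of JDN 2437389 is 30 March 1961.
In the Hebrew calendar that day is Nisan 13, 5721 AM.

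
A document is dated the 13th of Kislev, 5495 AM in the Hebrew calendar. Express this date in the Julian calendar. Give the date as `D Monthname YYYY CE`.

27 November 1734 CE

Julian Day Number of the source date = 2354732.
Converting JDN 2354732 to the Julian calendar gives 27 November 1734 CE.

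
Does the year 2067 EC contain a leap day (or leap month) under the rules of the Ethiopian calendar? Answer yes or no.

2067 mod 4 = 3; in the Ethiopian calendar a year is leap when year mod 4 = 3, so it is a leap year.

yes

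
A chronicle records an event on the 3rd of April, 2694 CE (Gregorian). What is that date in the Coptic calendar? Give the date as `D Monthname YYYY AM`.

Julian Day Number of the source date = 2705116.
Converting JDN 2705116 to the Coptic calendar gives 20 Paremhat 2410 AM.

20 Paremhat 2410 AM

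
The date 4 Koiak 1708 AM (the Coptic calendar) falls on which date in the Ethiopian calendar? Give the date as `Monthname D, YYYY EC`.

The source date corresponds to 14 December 1991 in the Gregorian calendar (JDN 2448605).
That day falls on 4 Tahsas 1984 EC in the Ethiopian calendar.

Tahsas 4, 1984 EC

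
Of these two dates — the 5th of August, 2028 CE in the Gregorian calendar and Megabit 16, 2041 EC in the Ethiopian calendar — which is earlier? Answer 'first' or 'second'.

First date → JDN 2461989; second date → JDN 2469526.
JDN 2461989 < JDN 2469526, so the first date is earlier.

first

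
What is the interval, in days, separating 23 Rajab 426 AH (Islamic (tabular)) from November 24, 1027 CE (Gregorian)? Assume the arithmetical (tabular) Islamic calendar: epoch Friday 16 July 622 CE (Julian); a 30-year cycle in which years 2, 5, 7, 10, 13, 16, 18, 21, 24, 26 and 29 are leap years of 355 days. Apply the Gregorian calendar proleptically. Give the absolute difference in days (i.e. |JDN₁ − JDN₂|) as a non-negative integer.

JDN of the first date = 2099245.
JDN of the second date = 2096491.
|2096491 − 2099245| = 2754.

2754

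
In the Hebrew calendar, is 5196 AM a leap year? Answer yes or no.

no

Hebrew year 5196 is year 9 of its 19-year Metonic cycle; leap years are at positions 3, 6, 8, 11, 14, 17, 19, so it is a common year (12 months).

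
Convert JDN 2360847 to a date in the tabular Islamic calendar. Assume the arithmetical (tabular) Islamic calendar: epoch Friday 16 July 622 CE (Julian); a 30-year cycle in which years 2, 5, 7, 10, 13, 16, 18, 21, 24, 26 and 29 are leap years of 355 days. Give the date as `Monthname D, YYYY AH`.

JDN 2360847 is 5 September 1751 in the Gregorian calendar.
In the tabular Islamic calendar that day is Shawwal 14, 1164 AH.

Shawwal 14, 1164 AH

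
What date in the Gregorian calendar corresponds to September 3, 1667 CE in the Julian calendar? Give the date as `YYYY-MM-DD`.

1667-09-13

The Julian–Gregorian offset here is 10 days (Julian trailing).
3 September 1667 Julian + 10 days → 13 September 1667 Gregorian.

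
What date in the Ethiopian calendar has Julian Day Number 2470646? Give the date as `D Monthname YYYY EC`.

10 Miyazya 2044 EC

The Gregorian equivalent of JDN 2470646 is 18 April 2052.
In the Ethiopian calendar that day is 10 Miyazya 2044 EC.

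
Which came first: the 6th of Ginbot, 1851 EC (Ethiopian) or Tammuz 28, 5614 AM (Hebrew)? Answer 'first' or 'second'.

second

First date → JDN 2400178; second date → JDN 2398424.
JDN 2398424 < JDN 2400178, so the second date is earlier.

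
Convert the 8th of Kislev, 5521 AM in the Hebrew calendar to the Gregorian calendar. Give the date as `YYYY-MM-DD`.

1760-11-16

Both dates share Julian Day Number 2364207; in the Gregorian calendar that is 16 November 1760 CE.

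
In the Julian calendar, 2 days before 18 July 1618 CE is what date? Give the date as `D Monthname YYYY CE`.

16 July 1618 CE

The starting date is JDN 2312231; 2312231 − 2 = 2312229.
JDN 2312229 corresponds to 16 July 1618 CE.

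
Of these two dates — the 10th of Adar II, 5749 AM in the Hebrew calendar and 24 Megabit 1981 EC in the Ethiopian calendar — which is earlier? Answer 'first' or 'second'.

first

First date → JDN 2447603; second date → JDN 2447619.
JDN 2447603 < JDN 2447619, so the first date is earlier.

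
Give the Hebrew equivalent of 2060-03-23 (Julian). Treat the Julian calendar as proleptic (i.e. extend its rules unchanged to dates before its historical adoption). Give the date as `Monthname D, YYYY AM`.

Nisan 5, 5820 AM

The source date corresponds to 5 April 2060 in the Gregorian calendar (JDN 2473555).
That day falls on 5 Nisan 5820 AM in the Hebrew calendar.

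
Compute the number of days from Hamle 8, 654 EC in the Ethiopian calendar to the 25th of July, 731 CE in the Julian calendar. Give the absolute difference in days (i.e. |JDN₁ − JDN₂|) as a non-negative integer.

JDN of the first date = 1963036.
JDN of the second date = 1988261.
|1988261 − 1963036| = 25225.

25225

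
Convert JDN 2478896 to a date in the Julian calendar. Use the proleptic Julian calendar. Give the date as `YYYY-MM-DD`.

JDN 2478896 is 19 November 2074 in the Gregorian calendar.
In the Julian calendar that day is 2074-11-06.

2074-11-06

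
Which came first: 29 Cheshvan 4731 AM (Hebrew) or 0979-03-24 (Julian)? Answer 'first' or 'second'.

Converting both to JDN: 2075656 vs 2078720; the smaller is the first.

first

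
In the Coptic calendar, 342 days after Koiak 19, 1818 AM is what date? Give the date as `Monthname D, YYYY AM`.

Hathor 26, 1819 AM

Counting 342 days forward from JDN 2488797 reaches JDN 2489139, which is Hathor 26, 1819 AM.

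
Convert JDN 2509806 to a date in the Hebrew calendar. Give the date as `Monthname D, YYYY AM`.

JDN 2509806 is 7 July 2159 in the Gregorian calendar.
In the Hebrew calendar that day is Tammuz 21, 5919 AM.

Tammuz 21, 5919 AM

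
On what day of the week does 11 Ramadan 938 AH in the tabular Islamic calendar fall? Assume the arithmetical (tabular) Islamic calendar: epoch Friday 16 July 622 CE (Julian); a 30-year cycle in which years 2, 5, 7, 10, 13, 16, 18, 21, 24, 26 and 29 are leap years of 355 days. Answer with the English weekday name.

In the proleptic Gregorian calendar this is 27 April 1532 (JDN 2280728).
JDN 2280728 mod 7 = 2, and JDN 0 was a Monday, so this is a Wednesday.

Wednesday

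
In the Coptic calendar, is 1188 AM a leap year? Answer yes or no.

1188 mod 4 = 0; in the Coptic calendar a year is leap when year mod 4 = 3, so it is a common year.

no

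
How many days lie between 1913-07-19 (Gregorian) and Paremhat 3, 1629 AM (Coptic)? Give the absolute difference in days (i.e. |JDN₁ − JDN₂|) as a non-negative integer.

129

JDN of the first date = 2419968.
JDN of the second date = 2419839.
|2419839 − 2419968| = 129.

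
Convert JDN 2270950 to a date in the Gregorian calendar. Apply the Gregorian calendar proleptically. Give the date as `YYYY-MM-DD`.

1505-07-20

JDN 2451545 is 1 Jan 2000; 2270950 is −180595 days from there.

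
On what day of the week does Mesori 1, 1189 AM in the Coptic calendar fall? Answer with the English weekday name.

This is JDN 2259277 (3 August 1473 Gregorian).
JDN 2259277 mod 7 = 6, and JDN 0 was a Monday, so this is a Sunday.

Sunday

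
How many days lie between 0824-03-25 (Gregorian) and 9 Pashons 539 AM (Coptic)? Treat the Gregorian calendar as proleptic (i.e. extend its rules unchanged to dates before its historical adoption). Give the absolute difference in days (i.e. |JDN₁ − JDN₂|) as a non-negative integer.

322

JDN of the first date = 2022104.
JDN of the second date = 2021782.
|2021782 − 2022104| = 322.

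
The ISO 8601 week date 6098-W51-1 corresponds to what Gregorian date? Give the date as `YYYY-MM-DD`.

6098-12-15

ISO week 1 of 6098 is the week containing the first Thursday of 6098.
Week 51, day 1 (Monday) lands on 6098-12-15.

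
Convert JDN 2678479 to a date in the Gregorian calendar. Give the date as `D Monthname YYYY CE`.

29 April 2621 CE

JDN 2451545 is 1 Jan 2000; 2678479 is +226934 days from there.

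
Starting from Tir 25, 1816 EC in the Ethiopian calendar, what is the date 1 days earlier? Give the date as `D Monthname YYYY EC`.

24 Tir 1816 EC

The starting date is JDN 2387294; 2387294 − 1 = 2387293.
JDN 2387293 corresponds to 24 Tir 1816 EC.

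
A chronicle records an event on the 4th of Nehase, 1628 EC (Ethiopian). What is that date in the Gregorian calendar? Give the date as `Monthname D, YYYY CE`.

Julian Day Number of the source date = 2318816.
Converting JDN 2318816 to the Gregorian calendar gives 7 August 1636 CE.

August 7, 1636 CE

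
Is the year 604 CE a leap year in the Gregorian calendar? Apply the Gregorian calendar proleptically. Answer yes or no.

yes

604 is divisible by 4 and not by 100, so it is a leap year.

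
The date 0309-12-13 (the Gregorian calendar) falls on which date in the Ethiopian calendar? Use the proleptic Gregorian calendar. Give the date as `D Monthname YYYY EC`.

Both dates share Julian Day Number 1834266; in the Ethiopian calendar that is 16 Tahsas 302 EC.

16 Tahsas 302 EC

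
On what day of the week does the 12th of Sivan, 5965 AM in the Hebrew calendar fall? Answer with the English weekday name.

In the Gregorian calendar this is 1 June 2205 (JDN 2526571).
Since JDN mod 7 = 5 (0 = Monday), the day is Saturday.

Saturday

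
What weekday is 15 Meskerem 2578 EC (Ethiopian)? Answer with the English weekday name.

Thursday

In the Gregorian calendar this is 29 September 2585 (JDN 2665484).
JDN 2665484 mod 7 = 3, and JDN 0 was a Monday, so this is a Thursday.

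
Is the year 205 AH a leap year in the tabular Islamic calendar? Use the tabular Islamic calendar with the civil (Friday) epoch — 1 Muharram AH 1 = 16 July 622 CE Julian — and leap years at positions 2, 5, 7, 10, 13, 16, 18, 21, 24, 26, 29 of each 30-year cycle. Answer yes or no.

no

Year 205 AH is year 25 of its 30-year cycle; leap positions are 2, 5, 7, 10, 13, 16, 18, 21, 24, 26, 29, so it is a common year (354 days).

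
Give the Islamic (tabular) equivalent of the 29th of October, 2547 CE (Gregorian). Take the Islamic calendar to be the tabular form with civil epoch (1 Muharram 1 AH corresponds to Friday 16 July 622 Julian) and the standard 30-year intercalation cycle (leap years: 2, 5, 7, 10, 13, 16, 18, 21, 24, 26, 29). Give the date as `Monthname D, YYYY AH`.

Jumada al-Awwal 14, 1985 AH

Both dates share Julian Day Number 2651634; in the tabular Islamic calendar that is 14 Jumada al-Awwal 1985 AH.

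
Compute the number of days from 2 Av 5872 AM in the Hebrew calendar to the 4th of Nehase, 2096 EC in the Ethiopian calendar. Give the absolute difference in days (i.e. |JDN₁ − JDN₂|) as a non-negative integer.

2906

JDN of the first date = 2492659.
JDN of the second date = 2489753.
|2489753 − 2492659| = 2906.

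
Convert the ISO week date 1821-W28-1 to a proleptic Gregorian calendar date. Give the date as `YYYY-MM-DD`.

1821-07-09

ISO week 1 of 1821 is the week containing the first Thursday of 1821.
Week 28, day 1 (Monday) lands on 1821-07-09.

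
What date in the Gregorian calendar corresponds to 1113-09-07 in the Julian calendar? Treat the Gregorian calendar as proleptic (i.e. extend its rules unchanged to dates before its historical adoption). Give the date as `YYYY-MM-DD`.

1113-09-14

For dates in this range the Gregorian date is 7 days ahead of the Julian.
7 September 1113 Julian + 7 days → 14 September 1113 Gregorian.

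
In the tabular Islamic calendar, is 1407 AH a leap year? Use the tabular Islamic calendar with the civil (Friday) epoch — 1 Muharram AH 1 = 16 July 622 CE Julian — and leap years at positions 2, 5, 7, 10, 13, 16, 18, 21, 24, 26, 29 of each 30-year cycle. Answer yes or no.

no

Year 1407 AH is year 27 of its 30-year cycle; leap positions are 2, 5, 7, 10, 13, 16, 18, 21, 24, 26, 29, so it is a common year (354 days).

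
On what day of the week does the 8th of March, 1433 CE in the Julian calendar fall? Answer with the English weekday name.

In the proleptic Gregorian calendar this is 17 March 1433 (JDN 2244528).
2244528 ≡ 6 (mod 7); counting from Monday = 0 gives Sunday.

Sunday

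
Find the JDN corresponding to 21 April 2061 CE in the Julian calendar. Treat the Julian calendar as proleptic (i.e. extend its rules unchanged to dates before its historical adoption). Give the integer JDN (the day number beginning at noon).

In the Gregorian calendar the same day is 4 May 2061.
JDN 2451545 is 1 January 2000 CE (Gregorian); the target day is +22404 days from there, so JDN = 2473949.

2473949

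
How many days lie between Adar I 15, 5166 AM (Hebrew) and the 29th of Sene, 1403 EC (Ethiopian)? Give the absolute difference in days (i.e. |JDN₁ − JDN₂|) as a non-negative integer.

1966

First date → JDN 2234633; second date → JDN 2236599.
The interval is |2234633 − 2236599| = 1966 days.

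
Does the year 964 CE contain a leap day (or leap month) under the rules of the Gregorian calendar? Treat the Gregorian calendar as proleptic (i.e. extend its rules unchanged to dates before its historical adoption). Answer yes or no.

964 is divisible by 4 and not by 100, so it is a leap year.

yes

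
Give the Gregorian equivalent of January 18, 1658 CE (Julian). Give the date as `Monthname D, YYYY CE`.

January 28, 1658 CE

At this point the Julian calendar is 10 days behind the Gregorian.
18 January 1658 Julian + 10 days → 28 January 1658 Gregorian.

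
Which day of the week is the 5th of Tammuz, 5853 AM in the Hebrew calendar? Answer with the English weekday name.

Monday

Equivalently 29 June 2093 Gregorian, JDN 2485693.
Since JDN mod 7 = 0 (0 = Monday), the day is Monday.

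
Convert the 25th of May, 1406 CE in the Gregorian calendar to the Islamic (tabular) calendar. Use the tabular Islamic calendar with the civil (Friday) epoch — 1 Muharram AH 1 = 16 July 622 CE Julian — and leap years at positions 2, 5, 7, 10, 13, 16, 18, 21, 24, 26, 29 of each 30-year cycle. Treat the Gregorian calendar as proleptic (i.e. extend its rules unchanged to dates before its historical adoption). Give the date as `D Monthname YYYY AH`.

27 Dhu al-Qa'dah 808 AH

Julian Day Number of the source date = 2234735.
Converting JDN 2234735 to the tabular Islamic calendar gives 27 Dhu al-Qa'dah 808 AH.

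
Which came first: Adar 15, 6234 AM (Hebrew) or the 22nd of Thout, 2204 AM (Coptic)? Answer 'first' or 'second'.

first

First date → JDN 2624734; second date → JDN 2629697.
JDN 2624734 < JDN 2629697, so the first date is earlier.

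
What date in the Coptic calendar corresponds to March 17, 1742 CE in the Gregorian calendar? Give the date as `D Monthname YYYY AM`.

10 Paremhat 1458 AM

Both dates share Julian Day Number 2357388; in the Coptic calendar that is 10 Paremhat 1458 AM.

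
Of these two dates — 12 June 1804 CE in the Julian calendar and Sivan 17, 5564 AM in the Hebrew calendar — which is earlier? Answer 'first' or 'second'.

Converting both to JDN: 2380132 vs 2380104; the smaller is the second.

second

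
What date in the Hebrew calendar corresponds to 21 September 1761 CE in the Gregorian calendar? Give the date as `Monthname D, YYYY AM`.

Both dates share Julian Day Number 2364516; in the Hebrew calendar that is 22 Elul 5521 AM.

Elul 22, 5521 AM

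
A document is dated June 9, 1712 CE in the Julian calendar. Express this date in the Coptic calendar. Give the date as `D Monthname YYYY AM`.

Julian Day Number of the source date = 2346526.
Converting JDN 2346526 to the Coptic calendar gives 15 Paoni 1428 AM.

15 Paoni 1428 AM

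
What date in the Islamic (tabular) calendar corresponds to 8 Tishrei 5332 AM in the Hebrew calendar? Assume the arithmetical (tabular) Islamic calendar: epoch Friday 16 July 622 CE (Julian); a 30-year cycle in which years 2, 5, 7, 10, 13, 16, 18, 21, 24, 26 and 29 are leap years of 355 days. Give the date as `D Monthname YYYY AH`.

7 Jumada al-Awwal 979 AH

The source date corresponds to 7 October 1571 in the proleptic Gregorian calendar (JDN 2295135).
That day falls on 7 Jumada al-Awwal 979 AH in the tabular Islamic calendar.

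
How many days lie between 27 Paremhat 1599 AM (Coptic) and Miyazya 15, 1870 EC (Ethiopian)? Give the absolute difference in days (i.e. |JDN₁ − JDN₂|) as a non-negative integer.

1808

JDN of the first date = 2408905.
JDN of the second date = 2407097.
|2407097 − 2408905| = 1808.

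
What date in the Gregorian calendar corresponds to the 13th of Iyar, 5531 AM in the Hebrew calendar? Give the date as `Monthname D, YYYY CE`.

Julian Day Number of the source date = 2368021.
Converting JDN 2368021 to the Gregorian calendar gives 27 April 1771 CE.

April 27, 1771 CE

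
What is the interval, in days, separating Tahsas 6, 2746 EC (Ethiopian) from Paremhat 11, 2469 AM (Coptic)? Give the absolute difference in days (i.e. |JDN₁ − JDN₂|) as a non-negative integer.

First date → JDN 2726927; second date → JDN 2726657.
The interval is |2726927 − 2726657| = 270 days.

270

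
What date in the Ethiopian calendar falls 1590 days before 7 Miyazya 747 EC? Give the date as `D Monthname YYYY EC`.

The starting date is JDN 1996913; 1996913 − 1590 = 1995323.
JDN 1995323 corresponds to 28 Hidar 743 EC.

28 Hidar 743 EC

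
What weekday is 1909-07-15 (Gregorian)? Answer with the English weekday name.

2418503 ≡ 3 (mod 7); counting from Monday = 0 gives Thursday.

Thursday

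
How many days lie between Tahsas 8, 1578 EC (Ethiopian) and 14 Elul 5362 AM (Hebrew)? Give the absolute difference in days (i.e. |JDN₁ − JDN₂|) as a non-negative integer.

JDN of the first date = 2300317.
JDN of the second date = 2306421.
|2306421 − 2300317| = 6104.

6104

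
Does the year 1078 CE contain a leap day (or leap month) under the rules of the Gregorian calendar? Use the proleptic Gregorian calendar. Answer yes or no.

1078 is not divisible by 4, so it is a common year.

no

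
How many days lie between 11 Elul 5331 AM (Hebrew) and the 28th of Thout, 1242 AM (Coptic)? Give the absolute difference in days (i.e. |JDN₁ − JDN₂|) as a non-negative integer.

16777

JDN of the first date = 2295109.
JDN of the second date = 2278332.
|2278332 − 2295109| = 16777.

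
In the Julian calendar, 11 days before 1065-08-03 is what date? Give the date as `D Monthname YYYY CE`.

The starting date is JDN 2110264; 2110264 − 11 = 2110253.
JDN 2110253 corresponds to 23 July 1065 CE.

23 July 1065 CE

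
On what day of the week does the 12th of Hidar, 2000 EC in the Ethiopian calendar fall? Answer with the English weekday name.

Thursday

In the Gregorian calendar this is 22 November 2007 (JDN 2454427).
JDN 2454427 mod 7 = 3, and JDN 0 was a Monday, so this is a Thursday.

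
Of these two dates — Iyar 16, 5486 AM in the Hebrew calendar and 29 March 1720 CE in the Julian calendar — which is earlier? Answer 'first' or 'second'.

second

The two dates have Julian Day Numbers 2351605 and 2349376 respectively.
Since 2349376 < 2351605, the second date comes first.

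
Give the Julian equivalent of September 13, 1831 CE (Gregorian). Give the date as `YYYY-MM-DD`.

1831-09-01

The Julian–Gregorian offset here is 12 days (Julian trailing).
13 September 1831 Gregorian − 12 days → 1 September 1831 Julian.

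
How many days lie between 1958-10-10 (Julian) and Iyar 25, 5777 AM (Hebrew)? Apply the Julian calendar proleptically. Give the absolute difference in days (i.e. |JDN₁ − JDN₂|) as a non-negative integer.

21395

JDN of the first date = 2436500.
JDN of the second date = 2457895.
|2457895 − 2436500| = 21395.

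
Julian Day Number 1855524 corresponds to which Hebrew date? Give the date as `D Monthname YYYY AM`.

JDN 1855524 is 25 February 368 in the proleptic Gregorian calendar.
In the Hebrew calendar that day is 19 Adar 4128 AM.

19 Adar 4128 AM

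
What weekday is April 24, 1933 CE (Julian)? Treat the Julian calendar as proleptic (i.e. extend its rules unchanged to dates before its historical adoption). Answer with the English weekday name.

Sunday

This is JDN 2427200 (7 May 1933 Gregorian).
JDN 2427200 mod 7 = 6, and JDN 0 was a Monday, so this is a Sunday.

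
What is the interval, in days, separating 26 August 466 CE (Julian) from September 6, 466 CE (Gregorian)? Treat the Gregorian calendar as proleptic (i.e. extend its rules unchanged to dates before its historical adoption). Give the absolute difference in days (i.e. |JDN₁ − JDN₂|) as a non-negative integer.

JDN of the first date = 1891502.
JDN of the second date = 1891512.
|1891512 − 1891502| = 10.

10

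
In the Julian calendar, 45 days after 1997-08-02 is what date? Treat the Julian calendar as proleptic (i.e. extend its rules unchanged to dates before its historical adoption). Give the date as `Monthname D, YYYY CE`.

September 16, 1997 CE

Counting 45 days forward from JDN 2450676 reaches JDN 2450721, which is September 16, 1997 CE.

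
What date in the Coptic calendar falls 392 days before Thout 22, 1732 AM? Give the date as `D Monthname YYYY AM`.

The starting date is JDN 2457299; 2457299 − 392 = 2456907.
JDN 2456907 corresponds to 1 Pi Kogi Enavot 1730 AM.

1 Pi Kogi Enavot 1730 AM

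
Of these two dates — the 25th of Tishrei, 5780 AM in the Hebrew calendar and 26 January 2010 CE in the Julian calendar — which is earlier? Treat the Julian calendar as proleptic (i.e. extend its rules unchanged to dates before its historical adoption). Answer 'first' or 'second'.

Converting both to JDN: 2458781 vs 2455236; the smaller is the second.

second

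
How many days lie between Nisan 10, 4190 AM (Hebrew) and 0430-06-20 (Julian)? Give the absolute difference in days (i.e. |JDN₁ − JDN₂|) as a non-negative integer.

92

First date → JDN 1878194; second date → JDN 1878286.
The interval is |1878194 − 1878286| = 92 days.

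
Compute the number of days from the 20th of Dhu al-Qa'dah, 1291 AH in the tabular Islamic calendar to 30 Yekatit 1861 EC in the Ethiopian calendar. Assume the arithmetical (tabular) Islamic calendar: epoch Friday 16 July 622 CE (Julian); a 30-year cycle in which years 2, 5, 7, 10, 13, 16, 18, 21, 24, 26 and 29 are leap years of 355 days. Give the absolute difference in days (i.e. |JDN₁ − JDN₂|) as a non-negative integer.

JDN of the first date = 2405887.
JDN of the second date = 2403765.
|2403765 − 2405887| = 2122.

2122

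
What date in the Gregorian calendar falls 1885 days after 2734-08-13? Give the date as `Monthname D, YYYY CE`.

The starting date is JDN 2719857; 2719857 + 1885 = 2721742.
JDN 2721742 corresponds to October 11, 2739 CE.

October 11, 2739 CE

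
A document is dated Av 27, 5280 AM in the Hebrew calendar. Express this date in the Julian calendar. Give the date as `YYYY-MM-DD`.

The source date corresponds to 21 August 1520 in the proleptic Gregorian calendar (JDN 2276461).
That day falls on 11 August 1520 CE in the Julian calendar.

1520-08-11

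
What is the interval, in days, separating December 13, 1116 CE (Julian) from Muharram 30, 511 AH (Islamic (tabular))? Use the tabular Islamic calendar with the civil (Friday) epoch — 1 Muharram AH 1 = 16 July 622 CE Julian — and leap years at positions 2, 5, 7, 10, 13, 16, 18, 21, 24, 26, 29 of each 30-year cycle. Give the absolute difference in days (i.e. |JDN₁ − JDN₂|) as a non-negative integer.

172

First date → JDN 2129024; second date → JDN 2129196.
The interval is |2129024 − 2129196| = 172 days.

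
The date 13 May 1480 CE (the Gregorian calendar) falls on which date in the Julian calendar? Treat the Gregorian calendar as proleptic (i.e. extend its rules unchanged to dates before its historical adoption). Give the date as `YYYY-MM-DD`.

At this point the Julian calendar is 9 days behind the Gregorian.
13 May 1480 Gregorian − 9 days → 4 May 1480 Julian.

1480-05-04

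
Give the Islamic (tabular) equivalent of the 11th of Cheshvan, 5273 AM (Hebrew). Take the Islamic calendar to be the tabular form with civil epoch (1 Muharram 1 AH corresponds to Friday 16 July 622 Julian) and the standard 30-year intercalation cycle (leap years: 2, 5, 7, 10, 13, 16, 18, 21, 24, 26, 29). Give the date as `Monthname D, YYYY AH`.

Sha'ban 10, 918 AH

Both dates share Julian Day Number 2273610; in the tabular Islamic calendar that is 10 Sha'ban 918 AH.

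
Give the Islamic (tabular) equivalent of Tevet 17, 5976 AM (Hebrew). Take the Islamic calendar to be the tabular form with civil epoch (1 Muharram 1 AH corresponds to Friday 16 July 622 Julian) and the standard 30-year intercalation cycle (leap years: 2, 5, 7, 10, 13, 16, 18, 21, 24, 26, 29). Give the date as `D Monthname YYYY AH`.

18 Jumada al-Awwal 1643 AH

The source date corresponds to 9 January 2216 in the Gregorian calendar (JDN 2530445).
That day falls on 18 Jumada al-Awwal 1643 AH in the tabular Islamic calendar.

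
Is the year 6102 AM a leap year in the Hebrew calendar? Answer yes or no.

yes

Hebrew year 6102 is year 3 of its 19-year Metonic cycle; leap years are at positions 3, 6, 8, 11, 14, 17, 19, so it is a leap year (13 months).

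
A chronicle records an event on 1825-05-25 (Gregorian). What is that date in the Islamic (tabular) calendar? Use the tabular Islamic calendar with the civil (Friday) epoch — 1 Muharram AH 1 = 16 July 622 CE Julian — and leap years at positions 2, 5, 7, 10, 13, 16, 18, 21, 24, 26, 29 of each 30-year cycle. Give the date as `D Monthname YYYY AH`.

7 Shawwal 1240 AH

Both dates share Julian Day Number 2387772; in the tabular Islamic calendar that is 7 Shawwal 1240 AH.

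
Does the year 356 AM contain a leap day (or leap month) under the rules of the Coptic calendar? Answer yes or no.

356 mod 4 = 0; in the Coptic calendar a year is leap when year mod 4 = 3, so it is a common year.

no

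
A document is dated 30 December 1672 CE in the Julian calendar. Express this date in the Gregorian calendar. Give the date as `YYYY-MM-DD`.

At this point the Julian calendar is 10 days behind the Gregorian.
30 December 1672 Julian + 10 days → 9 January 1673 Gregorian.

1673-01-09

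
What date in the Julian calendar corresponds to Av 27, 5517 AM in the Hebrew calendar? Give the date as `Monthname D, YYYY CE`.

August 2, 1757 CE

The source date corresponds to 13 August 1757 in the Gregorian calendar (JDN 2363016).
That day falls on 2 August 1757 CE in the Julian calendar.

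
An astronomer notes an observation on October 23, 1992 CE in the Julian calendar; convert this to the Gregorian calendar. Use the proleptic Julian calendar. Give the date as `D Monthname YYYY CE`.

For dates in this range the Gregorian date is 13 days ahead of the Julian.
23 October 1992 Julian + 13 days → 5 November 1992 Gregorian.

5 November 1992 CE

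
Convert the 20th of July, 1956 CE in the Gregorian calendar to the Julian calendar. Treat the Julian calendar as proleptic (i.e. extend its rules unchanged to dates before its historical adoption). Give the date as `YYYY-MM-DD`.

1956-07-07

For dates in this range the Gregorian date is 13 days ahead of the Julian.
20 July 1956 Gregorian − 13 days → 7 July 1956 Julian.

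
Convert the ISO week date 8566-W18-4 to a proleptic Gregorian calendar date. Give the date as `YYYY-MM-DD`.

ISO week 1 of 8566 is the week containing the first Thursday of 8566.
Week 18, day 4 (Thursday) lands on 8566-05-01.

8566-05-01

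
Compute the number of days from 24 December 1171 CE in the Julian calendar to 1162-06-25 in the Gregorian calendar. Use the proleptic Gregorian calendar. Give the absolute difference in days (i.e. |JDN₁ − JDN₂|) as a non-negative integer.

JDN of the first date = 2149123.
JDN of the second date = 2145647.
|2145647 − 2149123| = 3476.

3476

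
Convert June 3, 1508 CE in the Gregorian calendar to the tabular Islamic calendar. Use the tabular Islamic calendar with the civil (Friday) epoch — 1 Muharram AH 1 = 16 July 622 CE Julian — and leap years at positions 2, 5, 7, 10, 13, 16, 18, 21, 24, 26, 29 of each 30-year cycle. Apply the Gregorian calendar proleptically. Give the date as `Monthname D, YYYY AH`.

Muharram 23, 914 AH

Both dates share Julian Day Number 2271999; in the tabular Islamic calendar that is 23 Muharram 914 AH.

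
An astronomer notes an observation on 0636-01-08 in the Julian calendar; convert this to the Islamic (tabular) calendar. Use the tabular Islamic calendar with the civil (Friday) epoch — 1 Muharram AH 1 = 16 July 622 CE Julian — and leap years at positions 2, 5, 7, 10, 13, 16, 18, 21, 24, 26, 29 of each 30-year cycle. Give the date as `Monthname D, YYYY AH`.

Both dates share Julian Day Number 1953364; in the tabular Islamic calendar that is 23 Dhu al-Qa'dah 14 AH.

Dhu al-Qa'dah 23, 14 AH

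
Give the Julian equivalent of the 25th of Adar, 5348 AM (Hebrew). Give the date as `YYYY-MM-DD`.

The source date corresponds to 24 March 1588 in the Gregorian calendar (JDN 2301148).
That day falls on 14 March 1588 CE in the Julian calendar.

1588-03-14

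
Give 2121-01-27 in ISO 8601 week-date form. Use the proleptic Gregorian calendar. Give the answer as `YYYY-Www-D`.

The weekday is Monday (ISO weekday 1).
That Monday belongs to ISO week 5 of ISO year 2121.

2121-W05-1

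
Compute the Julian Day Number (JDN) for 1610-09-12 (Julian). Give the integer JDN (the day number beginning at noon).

2309365

In the Gregorian calendar the same day is 22 September 1610.
JDN 2299161 is 15 October 1582 CE (Gregorian); the target day is +10204 days from there, so JDN = 2309365.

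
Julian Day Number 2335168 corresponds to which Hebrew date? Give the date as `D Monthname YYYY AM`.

The Gregorian equivalent of JDN 2335168 is 15 May 1681.
In the Hebrew calendar that day is 27 Iyar 5441 AM.

27 Iyar 5441 AM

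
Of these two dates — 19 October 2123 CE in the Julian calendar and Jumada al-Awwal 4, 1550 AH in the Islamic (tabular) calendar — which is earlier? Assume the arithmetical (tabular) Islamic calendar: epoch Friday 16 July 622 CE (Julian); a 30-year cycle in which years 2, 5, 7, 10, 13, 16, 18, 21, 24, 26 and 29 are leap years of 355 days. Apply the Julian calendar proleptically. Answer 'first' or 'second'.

first

First date → JDN 2496775; second date → JDN 2497475.
JDN 2496775 < JDN 2497475, so the first date is earlier.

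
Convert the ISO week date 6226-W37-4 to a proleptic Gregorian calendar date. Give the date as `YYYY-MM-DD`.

ISO week 1 of 6226 is the week containing the first Thursday of 6226.
Week 37, day 4 (Thursday) lands on 6226-09-14.

6226-09-14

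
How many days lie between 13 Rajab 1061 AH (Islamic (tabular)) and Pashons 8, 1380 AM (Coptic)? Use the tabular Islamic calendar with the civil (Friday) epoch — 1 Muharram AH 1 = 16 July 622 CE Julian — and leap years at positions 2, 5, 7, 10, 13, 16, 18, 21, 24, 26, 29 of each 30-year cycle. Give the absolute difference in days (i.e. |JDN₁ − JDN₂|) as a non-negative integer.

First date → JDN 2324258; second date → JDN 2328957.
The interval is |2324258 − 2328957| = 4699 days.

4699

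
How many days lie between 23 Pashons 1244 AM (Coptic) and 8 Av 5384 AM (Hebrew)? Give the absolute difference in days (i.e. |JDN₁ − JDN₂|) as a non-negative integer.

35121

First date → JDN 2279298; second date → JDN 2314419.
The interval is |2279298 − 2314419| = 35121 days.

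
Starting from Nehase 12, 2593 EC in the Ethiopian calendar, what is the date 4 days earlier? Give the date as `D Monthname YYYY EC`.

8 Nehase 2593 EC

Counting 4 days back from JDN 2671290 reaches JDN 2671286, which is 8 Nehase 2593 EC.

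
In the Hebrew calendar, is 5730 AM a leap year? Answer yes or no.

yes

Hebrew year 5730 is year 11 of its 19-year Metonic cycle; leap years are at positions 3, 6, 8, 11, 14, 17, 19, so it is a leap year (13 months).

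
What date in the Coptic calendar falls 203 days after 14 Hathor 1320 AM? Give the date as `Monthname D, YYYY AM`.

Paoni 7, 1320 AM

JDN of 14 Hathor 1320 AM = 2306868.
2306868 + 203 = 2307071.
JDN 2307071 in the Coptic calendar is Paoni 7, 1320 AM.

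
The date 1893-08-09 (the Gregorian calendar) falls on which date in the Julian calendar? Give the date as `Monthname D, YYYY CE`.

July 28, 1893 CE

At this point the Julian calendar is 12 days behind the Gregorian.
9 August 1893 Gregorian − 12 days → 28 July 1893 Julian.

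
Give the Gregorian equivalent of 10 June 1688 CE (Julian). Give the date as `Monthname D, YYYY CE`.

June 20, 1688 CE

For dates in this range the Gregorian date is 10 days ahead of the Julian.
10 June 1688 Julian + 10 days → 20 June 1688 Gregorian.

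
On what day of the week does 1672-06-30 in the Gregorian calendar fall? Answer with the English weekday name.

Thursday

Since JDN mod 7 = 3 (0 = Monday), the day is Thursday.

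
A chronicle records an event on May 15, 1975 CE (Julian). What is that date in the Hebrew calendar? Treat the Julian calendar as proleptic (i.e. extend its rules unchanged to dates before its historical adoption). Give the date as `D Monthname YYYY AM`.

18 Sivan 5735 AM

Both dates share Julian Day Number 2442561; in the Hebrew calendar that is 18 Sivan 5735 AM.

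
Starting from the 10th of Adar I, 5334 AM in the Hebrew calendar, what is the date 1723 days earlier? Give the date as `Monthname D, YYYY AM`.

Iyar 28, 5329 AM

The starting date is JDN 2295993; 2295993 − 1723 = 2294270.
JDN 2294270 corresponds to Iyar 28, 5329 AM.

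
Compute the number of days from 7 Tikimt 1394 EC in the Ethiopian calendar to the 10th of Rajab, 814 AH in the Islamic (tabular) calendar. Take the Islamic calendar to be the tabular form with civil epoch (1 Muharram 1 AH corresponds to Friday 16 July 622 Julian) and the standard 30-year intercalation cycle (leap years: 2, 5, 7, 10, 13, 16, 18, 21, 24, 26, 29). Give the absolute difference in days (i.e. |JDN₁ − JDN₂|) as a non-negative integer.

JDN of the first date = 2233050.
JDN of the second date = 2236726.
|2236726 − 2233050| = 3676.

3676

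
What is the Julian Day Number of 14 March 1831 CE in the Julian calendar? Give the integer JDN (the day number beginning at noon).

2389903

Equivalently 26 March 1831 (Gregorian).
JDN 2299161 is 15 October 1582 CE (Gregorian); the target day is +90742 days from there, so JDN = 2389903.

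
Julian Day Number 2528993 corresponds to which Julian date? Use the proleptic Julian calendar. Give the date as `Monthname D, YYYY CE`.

JDN 2528993 is 18 January 2212 in the Gregorian calendar.
In the Julian calendar that day is January 3, 2212 CE.

January 3, 2212 CE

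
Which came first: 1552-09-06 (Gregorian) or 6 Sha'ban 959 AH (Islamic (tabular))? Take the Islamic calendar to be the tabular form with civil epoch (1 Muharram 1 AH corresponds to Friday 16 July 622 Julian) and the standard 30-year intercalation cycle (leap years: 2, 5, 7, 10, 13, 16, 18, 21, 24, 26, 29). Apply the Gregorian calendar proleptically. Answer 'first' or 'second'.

second

First date → JDN 2288165; second date → JDN 2288135.
JDN 2288135 < JDN 2288165, so the second date is earlier.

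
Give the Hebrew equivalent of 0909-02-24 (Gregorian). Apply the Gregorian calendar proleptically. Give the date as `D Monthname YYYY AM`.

Both dates share Julian Day Number 2053120; in the Hebrew calendar that is 26 Adar I 4669 AM.

26 Adar I 4669 AM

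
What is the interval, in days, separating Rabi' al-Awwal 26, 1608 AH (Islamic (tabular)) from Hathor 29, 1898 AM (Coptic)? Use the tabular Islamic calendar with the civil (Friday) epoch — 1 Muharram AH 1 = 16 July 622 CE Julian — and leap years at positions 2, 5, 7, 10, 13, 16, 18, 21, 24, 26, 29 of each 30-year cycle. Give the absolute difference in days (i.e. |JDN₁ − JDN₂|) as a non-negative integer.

6

JDN of the first date = 2517991.
JDN of the second date = 2517997.
|2517997 − 2517991| = 6.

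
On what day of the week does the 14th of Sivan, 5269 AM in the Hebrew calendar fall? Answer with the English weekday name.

This is JDN 2272373 (12 June 1509 Gregorian).
2272373 ≡ 5 (mod 7); counting from Monday = 0 gives Saturday.

Saturday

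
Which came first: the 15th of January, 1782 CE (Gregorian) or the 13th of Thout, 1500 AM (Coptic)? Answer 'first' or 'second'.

first

First date → JDN 2371937; second date → JDN 2372552.
JDN 2371937 < JDN 2372552, so the first date is earlier.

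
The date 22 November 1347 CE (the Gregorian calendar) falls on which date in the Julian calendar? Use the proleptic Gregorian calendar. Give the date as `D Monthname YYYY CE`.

14 November 1347 CE

For dates in this range the Gregorian date is 8 days ahead of the Julian.
22 November 1347 Gregorian − 8 days → 14 November 1347 Julian.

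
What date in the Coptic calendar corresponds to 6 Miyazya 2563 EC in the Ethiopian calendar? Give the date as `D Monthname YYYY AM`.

6 Parmouti 2287 AM

The source date corresponds to 18 April 2571 in the Gregorian calendar (JDN 2660206).
That day falls on 6 Parmouti 2287 AM in the Coptic calendar.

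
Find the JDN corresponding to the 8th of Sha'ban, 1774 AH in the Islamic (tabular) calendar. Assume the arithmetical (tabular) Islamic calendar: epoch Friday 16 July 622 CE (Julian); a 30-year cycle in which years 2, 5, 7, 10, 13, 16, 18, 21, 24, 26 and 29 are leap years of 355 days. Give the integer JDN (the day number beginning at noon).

In the Gregorian calendar the same day is 4 May 2343.
JDN 2299161 is 15 October 1582 CE (Gregorian); the target day is +277785 days from there, so JDN = 2576946.

2576946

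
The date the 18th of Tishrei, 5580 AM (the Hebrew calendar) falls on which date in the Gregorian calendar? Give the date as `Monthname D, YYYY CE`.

October 7, 1819 CE

Both dates share Julian Day Number 2385715; in the Gregorian calendar that is 7 October 1819 CE.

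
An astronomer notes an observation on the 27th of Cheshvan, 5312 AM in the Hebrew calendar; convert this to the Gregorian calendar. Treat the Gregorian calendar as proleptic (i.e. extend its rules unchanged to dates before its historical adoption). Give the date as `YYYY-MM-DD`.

Julian Day Number of the source date = 2287860.
Converting JDN 2287860 to the Gregorian calendar gives 6 November 1551 CE.

1551-11-06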